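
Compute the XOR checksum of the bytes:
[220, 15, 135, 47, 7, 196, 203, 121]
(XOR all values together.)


XOR chain: 220 ^ 15 ^ 135 ^ 47 ^ 7 ^ 196 ^ 203 ^ 121 = 10

10


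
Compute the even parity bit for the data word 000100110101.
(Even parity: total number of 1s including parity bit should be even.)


Number of 1s in data: 5
Parity bit: 1

1


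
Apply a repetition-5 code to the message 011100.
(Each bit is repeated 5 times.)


Each bit -> 5 copies

000001111111111111110000000000


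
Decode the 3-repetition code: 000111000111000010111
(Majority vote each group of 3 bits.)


Groups: 000, 111, 000, 111, 000, 010, 111
Majority votes: 0101001

0101001


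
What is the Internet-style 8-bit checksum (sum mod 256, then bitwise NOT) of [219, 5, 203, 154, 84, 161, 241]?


Sum = 1067 mod 256 = 43
Complement = 212

212


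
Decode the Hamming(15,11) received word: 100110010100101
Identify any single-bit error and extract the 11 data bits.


Syndrome = 0: no error detected

Data: 01000100101 (no errors)


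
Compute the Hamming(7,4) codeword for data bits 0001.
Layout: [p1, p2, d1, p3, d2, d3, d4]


Parity bits: p1=1, p2=1, p3=1

1101001


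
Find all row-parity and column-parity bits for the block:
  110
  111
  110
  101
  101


Row parities: 01000
Column parities: 111

Row P: 01000, Col P: 111, Corner: 1


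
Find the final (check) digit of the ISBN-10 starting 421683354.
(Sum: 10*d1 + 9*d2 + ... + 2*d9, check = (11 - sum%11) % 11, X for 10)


Weighted sum: 206
206 mod 11 = 8

Check digit: 3


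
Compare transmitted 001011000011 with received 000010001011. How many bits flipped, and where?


XOR: 001001001000

3 error(s) at position(s): 2, 5, 8


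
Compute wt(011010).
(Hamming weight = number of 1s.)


Counting 1s in 011010

3


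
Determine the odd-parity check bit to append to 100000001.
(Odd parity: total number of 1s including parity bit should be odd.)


Number of 1s in data: 2
Parity bit: 1

1


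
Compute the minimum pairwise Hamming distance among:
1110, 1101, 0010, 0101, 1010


Comparing all pairs, minimum distance: 1
Can detect 0 errors, correct 0 errors

1


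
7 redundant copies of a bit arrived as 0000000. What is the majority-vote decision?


Ones: 0 out of 7
Threshold: 4

0 (0/7 voted 1)


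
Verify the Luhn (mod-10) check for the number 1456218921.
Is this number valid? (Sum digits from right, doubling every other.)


Luhn sum = 39
39 mod 10 = 9

Invalid (Luhn sum mod 10 = 9)


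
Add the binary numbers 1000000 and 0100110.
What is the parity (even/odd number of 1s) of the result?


1000000 = 64
0100110 = 38
Sum = 102 = 1100110
1s count = 4

even parity (4 ones in 1100110)


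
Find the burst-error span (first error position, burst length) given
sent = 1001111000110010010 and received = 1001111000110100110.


XOR: 0000000000000110100

Burst at position 13, length 4


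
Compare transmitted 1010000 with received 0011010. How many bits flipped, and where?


XOR: 1001010

3 error(s) at position(s): 0, 3, 5


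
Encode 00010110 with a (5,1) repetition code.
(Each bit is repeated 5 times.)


Each bit -> 5 copies

0000000000000001111100000111111111100000


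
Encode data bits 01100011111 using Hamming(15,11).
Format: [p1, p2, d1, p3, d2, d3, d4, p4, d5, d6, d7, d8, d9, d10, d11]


Parity bits: p1=0, p2=0, p3=0, p4=1

000011010011111


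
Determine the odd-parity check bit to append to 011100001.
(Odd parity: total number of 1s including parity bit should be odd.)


Number of 1s in data: 4
Parity bit: 1

1


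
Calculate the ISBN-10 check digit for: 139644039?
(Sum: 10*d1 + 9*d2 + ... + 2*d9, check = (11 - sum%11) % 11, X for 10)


Weighted sum: 222
222 mod 11 = 2

Check digit: 9


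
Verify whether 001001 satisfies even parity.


Number of 1s: 2

Yes, parity is correct (2 ones)


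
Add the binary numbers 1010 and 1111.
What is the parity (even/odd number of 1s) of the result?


1010 = 10
1111 = 15
Sum = 25 = 11001
1s count = 3

odd parity (3 ones in 11001)


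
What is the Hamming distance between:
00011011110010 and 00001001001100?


XOR: 00010010111110
Count of 1s: 7

7


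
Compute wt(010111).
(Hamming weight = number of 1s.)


Counting 1s in 010111

4


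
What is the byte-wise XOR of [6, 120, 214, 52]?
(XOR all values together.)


XOR chain: 6 ^ 120 ^ 214 ^ 52 = 156

156


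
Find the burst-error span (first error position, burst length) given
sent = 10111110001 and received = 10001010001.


XOR: 00110100000

Burst at position 2, length 4


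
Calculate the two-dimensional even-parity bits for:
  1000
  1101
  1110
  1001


Row parities: 1110
Column parities: 0010

Row P: 1110, Col P: 0010, Corner: 1


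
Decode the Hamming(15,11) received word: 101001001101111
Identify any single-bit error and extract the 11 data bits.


Syndrome = 7: error at position 7

Data: 10111101111 (corrected bit 7)


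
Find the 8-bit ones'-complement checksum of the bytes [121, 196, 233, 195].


Sum = 745 mod 256 = 233
Complement = 22

22


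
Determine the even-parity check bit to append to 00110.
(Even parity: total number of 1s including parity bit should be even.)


Number of 1s in data: 2
Parity bit: 0

0


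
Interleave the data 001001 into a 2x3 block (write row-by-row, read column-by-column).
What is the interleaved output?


Matrix:
  001
  001
Read columns: 000011

000011


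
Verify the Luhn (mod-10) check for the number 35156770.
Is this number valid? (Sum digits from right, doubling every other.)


Luhn sum = 33
33 mod 10 = 3

Invalid (Luhn sum mod 10 = 3)


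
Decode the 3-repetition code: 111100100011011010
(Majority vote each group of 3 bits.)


Groups: 111, 100, 100, 011, 011, 010
Majority votes: 100110

100110


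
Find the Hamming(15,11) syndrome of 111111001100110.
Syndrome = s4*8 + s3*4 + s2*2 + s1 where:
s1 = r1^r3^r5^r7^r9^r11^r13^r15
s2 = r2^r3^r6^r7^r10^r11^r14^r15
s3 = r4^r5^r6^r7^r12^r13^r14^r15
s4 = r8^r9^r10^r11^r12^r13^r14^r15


s1=1, s2=1, s3=1, s4=0

Syndrome = 7 (error at position 7)


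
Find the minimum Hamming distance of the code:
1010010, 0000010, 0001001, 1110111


Comparing all pairs, minimum distance: 2
Can detect 1 errors, correct 0 errors

2


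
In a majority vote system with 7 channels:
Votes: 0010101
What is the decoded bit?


Ones: 3 out of 7
Threshold: 4

0 (3/7 voted 1)


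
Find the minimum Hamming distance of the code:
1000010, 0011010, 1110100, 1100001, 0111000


Comparing all pairs, minimum distance: 2
Can detect 1 errors, correct 0 errors

2


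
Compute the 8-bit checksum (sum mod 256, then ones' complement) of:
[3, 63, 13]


Sum = 79 mod 256 = 79
Complement = 176

176


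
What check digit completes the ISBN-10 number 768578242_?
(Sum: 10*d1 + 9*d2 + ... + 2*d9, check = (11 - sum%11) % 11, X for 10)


Weighted sum: 329
329 mod 11 = 10

Check digit: 1


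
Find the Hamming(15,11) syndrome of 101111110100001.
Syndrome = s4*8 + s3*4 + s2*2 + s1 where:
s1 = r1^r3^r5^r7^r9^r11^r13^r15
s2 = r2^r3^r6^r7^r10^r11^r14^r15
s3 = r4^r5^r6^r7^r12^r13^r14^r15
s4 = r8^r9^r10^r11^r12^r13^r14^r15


s1=1, s2=1, s3=1, s4=1

Syndrome = 15 (error at position 15)


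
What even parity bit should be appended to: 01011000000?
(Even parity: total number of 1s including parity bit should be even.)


Number of 1s in data: 3
Parity bit: 1

1


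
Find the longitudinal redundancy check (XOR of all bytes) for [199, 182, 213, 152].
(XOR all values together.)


XOR chain: 199 ^ 182 ^ 213 ^ 152 = 60

60


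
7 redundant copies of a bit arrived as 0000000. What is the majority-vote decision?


Ones: 0 out of 7
Threshold: 4

0 (0/7 voted 1)


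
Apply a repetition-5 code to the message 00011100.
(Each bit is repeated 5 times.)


Each bit -> 5 copies

0000000000000001111111111111110000000000


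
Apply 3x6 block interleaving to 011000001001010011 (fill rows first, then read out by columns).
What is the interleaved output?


Matrix:
  011000
  001001
  010011
Read columns: 000101110000001011

000101110000001011


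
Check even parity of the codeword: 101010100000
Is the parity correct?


Number of 1s: 4

Yes, parity is correct (4 ones)


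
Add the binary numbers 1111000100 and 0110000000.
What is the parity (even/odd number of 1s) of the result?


1111000100 = 964
0110000000 = 384
Sum = 1348 = 10101000100
1s count = 4

even parity (4 ones in 10101000100)


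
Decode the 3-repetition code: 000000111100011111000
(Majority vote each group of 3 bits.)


Groups: 000, 000, 111, 100, 011, 111, 000
Majority votes: 0010110

0010110


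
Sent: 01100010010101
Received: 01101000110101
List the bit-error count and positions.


XOR: 00001010100000

3 error(s) at position(s): 4, 6, 8


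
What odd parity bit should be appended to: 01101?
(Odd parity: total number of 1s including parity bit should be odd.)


Number of 1s in data: 3
Parity bit: 0

0


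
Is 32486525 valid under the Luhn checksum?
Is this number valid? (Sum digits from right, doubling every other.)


Luhn sum = 41
41 mod 10 = 1

Invalid (Luhn sum mod 10 = 1)


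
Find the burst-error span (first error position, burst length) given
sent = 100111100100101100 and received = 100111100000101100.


XOR: 000000000100000000

Burst at position 9, length 1


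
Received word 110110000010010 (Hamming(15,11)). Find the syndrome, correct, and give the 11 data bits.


Syndrome = 7: error at position 7

Data: 01010010010 (corrected bit 7)


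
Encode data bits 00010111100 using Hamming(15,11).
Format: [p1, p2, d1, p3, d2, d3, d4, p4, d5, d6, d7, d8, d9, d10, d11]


Parity bits: p1=1, p2=1, p3=1, p4=0

110100100111100


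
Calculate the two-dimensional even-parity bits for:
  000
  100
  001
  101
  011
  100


Row parities: 011001
Column parities: 111

Row P: 011001, Col P: 111, Corner: 1


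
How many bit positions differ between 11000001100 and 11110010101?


XOR: 00110011001
Count of 1s: 5

5


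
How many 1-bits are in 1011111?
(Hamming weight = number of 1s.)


Counting 1s in 1011111

6


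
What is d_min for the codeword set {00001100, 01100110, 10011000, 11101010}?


Comparing all pairs, minimum distance: 3
Can detect 2 errors, correct 1 errors

3


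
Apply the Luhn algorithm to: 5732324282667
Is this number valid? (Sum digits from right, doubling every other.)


Luhn sum = 60
60 mod 10 = 0

Valid (Luhn sum mod 10 = 0)


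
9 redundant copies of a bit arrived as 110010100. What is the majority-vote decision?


Ones: 4 out of 9
Threshold: 5

0 (4/9 voted 1)


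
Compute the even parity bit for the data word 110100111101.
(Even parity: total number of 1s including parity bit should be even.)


Number of 1s in data: 8
Parity bit: 0

0


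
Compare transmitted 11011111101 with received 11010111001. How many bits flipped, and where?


XOR: 00001000100

2 error(s) at position(s): 4, 8


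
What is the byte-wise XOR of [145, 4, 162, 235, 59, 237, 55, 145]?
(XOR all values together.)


XOR chain: 145 ^ 4 ^ 162 ^ 235 ^ 59 ^ 237 ^ 55 ^ 145 = 172

172


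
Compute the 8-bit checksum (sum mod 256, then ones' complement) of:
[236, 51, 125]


Sum = 412 mod 256 = 156
Complement = 99

99


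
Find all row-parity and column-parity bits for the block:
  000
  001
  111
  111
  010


Row parities: 01111
Column parities: 011

Row P: 01111, Col P: 011, Corner: 0


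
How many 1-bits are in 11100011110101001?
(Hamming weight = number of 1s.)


Counting 1s in 11100011110101001

10


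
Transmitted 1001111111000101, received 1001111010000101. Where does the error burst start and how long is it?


XOR: 0000000101000000

Burst at position 7, length 3


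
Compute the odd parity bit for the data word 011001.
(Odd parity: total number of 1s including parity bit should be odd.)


Number of 1s in data: 3
Parity bit: 0

0


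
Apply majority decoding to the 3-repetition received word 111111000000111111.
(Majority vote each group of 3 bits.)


Groups: 111, 111, 000, 000, 111, 111
Majority votes: 110011

110011


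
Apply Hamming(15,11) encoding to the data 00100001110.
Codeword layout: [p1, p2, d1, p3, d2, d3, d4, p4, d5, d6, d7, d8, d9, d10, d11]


Parity bits: p1=1, p2=0, p3=0, p4=1

100001010001110


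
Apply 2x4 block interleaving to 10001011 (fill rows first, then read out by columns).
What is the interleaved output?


Matrix:
  1000
  1011
Read columns: 11000101

11000101


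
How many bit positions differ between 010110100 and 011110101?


XOR: 001000001
Count of 1s: 2

2


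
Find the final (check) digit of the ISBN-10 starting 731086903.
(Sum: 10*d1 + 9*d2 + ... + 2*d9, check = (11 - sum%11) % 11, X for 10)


Weighted sum: 225
225 mod 11 = 5

Check digit: 6


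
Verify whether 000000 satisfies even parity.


Number of 1s: 0

Yes, parity is correct (0 ones)


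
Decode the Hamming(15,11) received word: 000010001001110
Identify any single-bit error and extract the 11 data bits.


Syndrome = 3: error at position 3

Data: 11001001110 (corrected bit 3)


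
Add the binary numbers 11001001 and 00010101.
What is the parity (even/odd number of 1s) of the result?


11001001 = 201
00010101 = 21
Sum = 222 = 11011110
1s count = 6

even parity (6 ones in 11011110)


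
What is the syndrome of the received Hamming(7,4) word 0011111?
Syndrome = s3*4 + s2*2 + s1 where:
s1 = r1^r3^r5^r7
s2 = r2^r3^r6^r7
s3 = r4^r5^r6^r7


s1=1, s2=1, s3=0

Syndrome = 3 (error at position 3)


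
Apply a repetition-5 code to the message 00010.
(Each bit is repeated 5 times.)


Each bit -> 5 copies

0000000000000001111100000


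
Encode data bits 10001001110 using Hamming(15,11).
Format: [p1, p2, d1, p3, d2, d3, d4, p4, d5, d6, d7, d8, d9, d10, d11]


Parity bits: p1=1, p2=0, p3=1, p4=0

101100001001110


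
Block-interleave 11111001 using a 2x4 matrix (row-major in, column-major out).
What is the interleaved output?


Matrix:
  1111
  1001
Read columns: 11101011

11101011


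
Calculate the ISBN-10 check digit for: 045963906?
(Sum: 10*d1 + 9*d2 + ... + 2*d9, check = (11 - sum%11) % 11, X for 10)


Weighted sum: 238
238 mod 11 = 7

Check digit: 4


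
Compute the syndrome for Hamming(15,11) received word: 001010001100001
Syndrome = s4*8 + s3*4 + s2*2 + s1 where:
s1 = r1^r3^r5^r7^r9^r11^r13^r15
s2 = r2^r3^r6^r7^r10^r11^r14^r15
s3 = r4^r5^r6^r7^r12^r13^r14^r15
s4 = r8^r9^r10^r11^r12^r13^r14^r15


s1=0, s2=1, s3=0, s4=1

Syndrome = 10 (error at position 10)


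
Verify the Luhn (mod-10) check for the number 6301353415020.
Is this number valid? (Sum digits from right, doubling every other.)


Luhn sum = 35
35 mod 10 = 5

Invalid (Luhn sum mod 10 = 5)


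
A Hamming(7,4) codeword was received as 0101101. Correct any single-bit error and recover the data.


Syndrome = 4: error at position 4

Data: 0101 (corrected bit 4)


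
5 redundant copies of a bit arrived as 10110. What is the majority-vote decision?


Ones: 3 out of 5
Threshold: 3

1 (3/5 voted 1)


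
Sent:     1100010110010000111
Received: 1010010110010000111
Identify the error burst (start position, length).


XOR: 0110000000000000000

Burst at position 1, length 2


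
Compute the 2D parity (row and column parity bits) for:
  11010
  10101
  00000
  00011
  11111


Row parities: 11001
Column parities: 10011

Row P: 11001, Col P: 10011, Corner: 1


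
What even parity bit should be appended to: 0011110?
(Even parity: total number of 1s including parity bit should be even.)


Number of 1s in data: 4
Parity bit: 0

0


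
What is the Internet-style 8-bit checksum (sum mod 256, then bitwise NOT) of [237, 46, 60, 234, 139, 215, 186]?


Sum = 1117 mod 256 = 93
Complement = 162

162


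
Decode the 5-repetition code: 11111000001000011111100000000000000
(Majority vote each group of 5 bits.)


Groups: 11111, 00000, 10000, 11111, 10000, 00000, 00000
Majority votes: 1001000

1001000


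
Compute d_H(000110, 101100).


XOR: 101010
Count of 1s: 3

3


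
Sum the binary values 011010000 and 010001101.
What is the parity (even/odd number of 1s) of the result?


011010000 = 208
010001101 = 141
Sum = 349 = 101011101
1s count = 6

even parity (6 ones in 101011101)


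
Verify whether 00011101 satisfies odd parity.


Number of 1s: 4

No, parity error (4 ones)


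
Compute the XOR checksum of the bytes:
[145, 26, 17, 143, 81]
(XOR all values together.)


XOR chain: 145 ^ 26 ^ 17 ^ 143 ^ 81 = 68

68


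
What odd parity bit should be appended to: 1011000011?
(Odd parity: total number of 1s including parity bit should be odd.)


Number of 1s in data: 5
Parity bit: 0

0


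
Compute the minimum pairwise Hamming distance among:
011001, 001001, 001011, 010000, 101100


Comparing all pairs, minimum distance: 1
Can detect 0 errors, correct 0 errors

1


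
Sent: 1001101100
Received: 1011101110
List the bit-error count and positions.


XOR: 0010000010

2 error(s) at position(s): 2, 8


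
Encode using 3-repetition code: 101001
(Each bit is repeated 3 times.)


Each bit -> 3 copies

111000111000000111


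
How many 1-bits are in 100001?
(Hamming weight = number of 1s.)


Counting 1s in 100001

2


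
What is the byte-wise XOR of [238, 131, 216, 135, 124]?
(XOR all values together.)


XOR chain: 238 ^ 131 ^ 216 ^ 135 ^ 124 = 78

78


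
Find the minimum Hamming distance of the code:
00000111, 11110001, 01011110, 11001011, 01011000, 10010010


Comparing all pairs, minimum distance: 2
Can detect 1 errors, correct 0 errors

2


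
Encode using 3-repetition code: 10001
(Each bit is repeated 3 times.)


Each bit -> 3 copies

111000000000111


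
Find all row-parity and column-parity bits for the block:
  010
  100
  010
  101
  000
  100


Row parities: 111001
Column parities: 101

Row P: 111001, Col P: 101, Corner: 0


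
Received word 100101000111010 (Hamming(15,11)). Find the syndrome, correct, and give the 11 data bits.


Syndrome = 0: no error detected

Data: 00100111010 (no errors)


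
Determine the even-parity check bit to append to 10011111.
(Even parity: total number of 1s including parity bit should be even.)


Number of 1s in data: 6
Parity bit: 0

0


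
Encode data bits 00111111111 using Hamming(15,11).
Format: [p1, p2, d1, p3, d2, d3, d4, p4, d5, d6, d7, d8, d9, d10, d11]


Parity bits: p1=1, p2=0, p3=0, p4=1

100001111111111


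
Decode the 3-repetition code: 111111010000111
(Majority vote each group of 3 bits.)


Groups: 111, 111, 010, 000, 111
Majority votes: 11001

11001


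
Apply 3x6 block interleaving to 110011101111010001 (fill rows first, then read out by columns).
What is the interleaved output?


Matrix:
  110011
  101111
  010001
Read columns: 110101010010110111

110101010010110111


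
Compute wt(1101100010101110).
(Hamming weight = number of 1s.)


Counting 1s in 1101100010101110

9


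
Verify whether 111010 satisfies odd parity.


Number of 1s: 4

No, parity error (4 ones)


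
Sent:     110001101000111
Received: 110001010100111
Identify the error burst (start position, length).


XOR: 000000111100000

Burst at position 6, length 4


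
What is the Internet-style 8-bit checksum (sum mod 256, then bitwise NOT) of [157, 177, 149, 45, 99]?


Sum = 627 mod 256 = 115
Complement = 140

140


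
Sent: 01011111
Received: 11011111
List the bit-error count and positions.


XOR: 10000000

1 error(s) at position(s): 0


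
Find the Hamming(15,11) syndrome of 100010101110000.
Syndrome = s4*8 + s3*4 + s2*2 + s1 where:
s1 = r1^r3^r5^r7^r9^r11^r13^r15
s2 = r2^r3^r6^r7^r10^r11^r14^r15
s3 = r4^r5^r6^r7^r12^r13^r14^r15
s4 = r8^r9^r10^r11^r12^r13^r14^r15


s1=1, s2=1, s3=0, s4=1

Syndrome = 11 (error at position 11)


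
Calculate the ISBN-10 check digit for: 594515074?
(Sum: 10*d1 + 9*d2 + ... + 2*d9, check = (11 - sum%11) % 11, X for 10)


Weighted sum: 258
258 mod 11 = 5

Check digit: 6


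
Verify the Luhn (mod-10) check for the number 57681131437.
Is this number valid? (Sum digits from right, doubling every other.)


Luhn sum = 48
48 mod 10 = 8

Invalid (Luhn sum mod 10 = 8)


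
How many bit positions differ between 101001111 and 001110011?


XOR: 100111100
Count of 1s: 5

5


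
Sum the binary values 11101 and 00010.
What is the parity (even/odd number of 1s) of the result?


11101 = 29
00010 = 2
Sum = 31 = 11111
1s count = 5

odd parity (5 ones in 11111)


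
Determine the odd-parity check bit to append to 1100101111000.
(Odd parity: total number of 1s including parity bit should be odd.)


Number of 1s in data: 7
Parity bit: 0

0


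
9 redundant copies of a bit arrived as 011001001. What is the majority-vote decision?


Ones: 4 out of 9
Threshold: 5

0 (4/9 voted 1)


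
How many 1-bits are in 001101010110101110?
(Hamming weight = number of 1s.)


Counting 1s in 001101010110101110

10


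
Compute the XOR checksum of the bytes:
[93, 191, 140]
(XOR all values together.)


XOR chain: 93 ^ 191 ^ 140 = 110

110


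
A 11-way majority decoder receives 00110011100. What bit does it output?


Ones: 5 out of 11
Threshold: 6

0 (5/11 voted 1)


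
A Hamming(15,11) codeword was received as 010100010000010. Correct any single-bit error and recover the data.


Syndrome = 0: no error detected

Data: 00000000010 (no errors)


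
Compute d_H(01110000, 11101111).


XOR: 10011111
Count of 1s: 6

6


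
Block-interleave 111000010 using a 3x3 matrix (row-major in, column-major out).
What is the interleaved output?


Matrix:
  111
  000
  010
Read columns: 100101100

100101100


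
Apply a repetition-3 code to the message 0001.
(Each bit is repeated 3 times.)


Each bit -> 3 copies

000000000111


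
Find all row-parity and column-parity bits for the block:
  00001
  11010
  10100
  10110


Row parities: 1101
Column parities: 11001

Row P: 1101, Col P: 11001, Corner: 1


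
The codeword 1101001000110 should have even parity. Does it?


Number of 1s: 6

Yes, parity is correct (6 ones)


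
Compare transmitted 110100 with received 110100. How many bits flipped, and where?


XOR: 000000

0 errors (received matches sent)


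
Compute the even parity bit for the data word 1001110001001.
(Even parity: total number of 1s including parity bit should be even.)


Number of 1s in data: 6
Parity bit: 0

0


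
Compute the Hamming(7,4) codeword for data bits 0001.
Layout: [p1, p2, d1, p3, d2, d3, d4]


Parity bits: p1=1, p2=1, p3=1

1101001


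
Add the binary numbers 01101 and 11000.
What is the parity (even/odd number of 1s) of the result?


01101 = 13
11000 = 24
Sum = 37 = 100101
1s count = 3

odd parity (3 ones in 100101)


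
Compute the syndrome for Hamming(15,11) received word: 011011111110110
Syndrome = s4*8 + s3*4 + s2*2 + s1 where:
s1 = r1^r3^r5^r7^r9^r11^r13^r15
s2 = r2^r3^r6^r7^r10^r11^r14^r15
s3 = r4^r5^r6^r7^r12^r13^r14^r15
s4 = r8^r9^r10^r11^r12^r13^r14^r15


s1=0, s2=1, s3=1, s4=0

Syndrome = 6 (error at position 6)


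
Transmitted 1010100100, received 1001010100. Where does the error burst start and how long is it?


XOR: 0011110000

Burst at position 2, length 4


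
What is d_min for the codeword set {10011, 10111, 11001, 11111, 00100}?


Comparing all pairs, minimum distance: 1
Can detect 0 errors, correct 0 errors

1


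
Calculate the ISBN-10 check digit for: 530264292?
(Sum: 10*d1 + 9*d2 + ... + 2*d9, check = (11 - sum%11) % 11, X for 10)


Weighted sum: 186
186 mod 11 = 10

Check digit: 1


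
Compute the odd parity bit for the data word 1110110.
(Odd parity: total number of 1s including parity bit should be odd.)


Number of 1s in data: 5
Parity bit: 0

0


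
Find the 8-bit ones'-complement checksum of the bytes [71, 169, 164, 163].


Sum = 567 mod 256 = 55
Complement = 200

200


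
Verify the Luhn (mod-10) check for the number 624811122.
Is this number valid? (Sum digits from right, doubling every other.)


Luhn sum = 31
31 mod 10 = 1

Invalid (Luhn sum mod 10 = 1)


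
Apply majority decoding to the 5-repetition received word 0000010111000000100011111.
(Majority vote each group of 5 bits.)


Groups: 00000, 10111, 00000, 01000, 11111
Majority votes: 01001

01001


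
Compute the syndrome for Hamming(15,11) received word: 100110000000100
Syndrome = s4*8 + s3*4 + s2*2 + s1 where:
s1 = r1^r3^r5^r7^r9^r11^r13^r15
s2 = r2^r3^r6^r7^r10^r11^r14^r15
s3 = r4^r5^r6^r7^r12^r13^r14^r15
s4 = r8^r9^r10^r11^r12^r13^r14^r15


s1=1, s2=0, s3=1, s4=1

Syndrome = 13 (error at position 13)


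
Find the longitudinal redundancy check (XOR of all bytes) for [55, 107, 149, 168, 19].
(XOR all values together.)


XOR chain: 55 ^ 107 ^ 149 ^ 168 ^ 19 = 114

114


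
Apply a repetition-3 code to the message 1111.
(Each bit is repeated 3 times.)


Each bit -> 3 copies

111111111111


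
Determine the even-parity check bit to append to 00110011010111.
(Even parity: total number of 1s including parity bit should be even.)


Number of 1s in data: 8
Parity bit: 0

0


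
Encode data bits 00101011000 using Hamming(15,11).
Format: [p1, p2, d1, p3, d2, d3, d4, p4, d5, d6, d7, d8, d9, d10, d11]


Parity bits: p1=0, p2=0, p3=0, p4=1

000001011011000


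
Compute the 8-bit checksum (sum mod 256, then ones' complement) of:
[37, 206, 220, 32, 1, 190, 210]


Sum = 896 mod 256 = 128
Complement = 127

127


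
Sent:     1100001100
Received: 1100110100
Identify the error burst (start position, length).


XOR: 0000111000

Burst at position 4, length 3


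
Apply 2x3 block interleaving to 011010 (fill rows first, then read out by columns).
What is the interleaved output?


Matrix:
  011
  010
Read columns: 001110

001110


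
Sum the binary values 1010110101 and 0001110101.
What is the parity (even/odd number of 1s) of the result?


1010110101 = 693
0001110101 = 117
Sum = 810 = 1100101010
1s count = 5

odd parity (5 ones in 1100101010)


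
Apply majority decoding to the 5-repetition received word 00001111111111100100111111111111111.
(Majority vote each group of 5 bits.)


Groups: 00001, 11111, 11111, 00100, 11111, 11111, 11111
Majority votes: 0110111

0110111


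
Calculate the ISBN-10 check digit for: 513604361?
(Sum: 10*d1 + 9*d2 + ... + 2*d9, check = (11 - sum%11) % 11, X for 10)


Weighted sum: 177
177 mod 11 = 1

Check digit: X


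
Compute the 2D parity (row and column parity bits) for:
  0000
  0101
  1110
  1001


Row parities: 0010
Column parities: 0010

Row P: 0010, Col P: 0010, Corner: 1


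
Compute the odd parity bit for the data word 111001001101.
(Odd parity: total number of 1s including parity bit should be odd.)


Number of 1s in data: 7
Parity bit: 0

0


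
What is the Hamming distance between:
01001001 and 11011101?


XOR: 10010100
Count of 1s: 3

3


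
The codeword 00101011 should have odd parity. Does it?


Number of 1s: 4

No, parity error (4 ones)


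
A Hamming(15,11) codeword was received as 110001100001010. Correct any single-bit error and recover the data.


Syndrome = 0: no error detected

Data: 00110001010 (no errors)


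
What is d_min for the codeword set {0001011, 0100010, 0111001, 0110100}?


Comparing all pairs, minimum distance: 3
Can detect 2 errors, correct 1 errors

3


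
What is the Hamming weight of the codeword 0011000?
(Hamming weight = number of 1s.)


Counting 1s in 0011000

2


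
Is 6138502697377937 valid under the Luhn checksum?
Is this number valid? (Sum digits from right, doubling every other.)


Luhn sum = 85
85 mod 10 = 5

Invalid (Luhn sum mod 10 = 5)


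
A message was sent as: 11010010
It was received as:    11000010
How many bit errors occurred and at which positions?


XOR: 00010000

1 error(s) at position(s): 3


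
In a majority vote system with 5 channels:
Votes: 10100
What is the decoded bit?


Ones: 2 out of 5
Threshold: 3

0 (2/5 voted 1)


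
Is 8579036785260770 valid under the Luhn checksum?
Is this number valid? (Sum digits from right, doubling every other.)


Luhn sum = 73
73 mod 10 = 3

Invalid (Luhn sum mod 10 = 3)


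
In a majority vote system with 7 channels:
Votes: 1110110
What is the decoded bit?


Ones: 5 out of 7
Threshold: 4

1 (5/7 voted 1)


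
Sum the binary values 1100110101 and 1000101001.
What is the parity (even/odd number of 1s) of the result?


1100110101 = 821
1000101001 = 553
Sum = 1374 = 10101011110
1s count = 7

odd parity (7 ones in 10101011110)


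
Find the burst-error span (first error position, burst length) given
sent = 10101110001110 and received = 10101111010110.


XOR: 00000001011000

Burst at position 7, length 4


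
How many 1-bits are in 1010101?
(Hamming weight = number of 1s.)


Counting 1s in 1010101

4


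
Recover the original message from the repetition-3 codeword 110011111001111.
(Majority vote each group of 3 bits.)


Groups: 110, 011, 111, 001, 111
Majority votes: 11101

11101


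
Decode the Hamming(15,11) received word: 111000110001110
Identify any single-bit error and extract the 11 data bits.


Syndrome = 0: no error detected

Data: 10010001110 (no errors)


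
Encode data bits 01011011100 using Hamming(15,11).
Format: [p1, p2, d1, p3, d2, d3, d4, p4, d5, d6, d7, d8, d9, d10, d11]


Parity bits: p1=1, p2=0, p3=0, p4=0

100010101011100


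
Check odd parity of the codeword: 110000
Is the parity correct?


Number of 1s: 2

No, parity error (2 ones)


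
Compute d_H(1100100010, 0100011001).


XOR: 1000111011
Count of 1s: 6

6


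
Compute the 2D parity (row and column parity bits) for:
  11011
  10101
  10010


Row parities: 010
Column parities: 11100

Row P: 010, Col P: 11100, Corner: 1


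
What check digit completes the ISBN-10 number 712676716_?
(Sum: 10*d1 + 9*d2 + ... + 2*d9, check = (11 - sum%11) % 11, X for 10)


Weighted sum: 252
252 mod 11 = 10

Check digit: 1


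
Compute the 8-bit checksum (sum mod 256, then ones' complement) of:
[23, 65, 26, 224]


Sum = 338 mod 256 = 82
Complement = 173

173


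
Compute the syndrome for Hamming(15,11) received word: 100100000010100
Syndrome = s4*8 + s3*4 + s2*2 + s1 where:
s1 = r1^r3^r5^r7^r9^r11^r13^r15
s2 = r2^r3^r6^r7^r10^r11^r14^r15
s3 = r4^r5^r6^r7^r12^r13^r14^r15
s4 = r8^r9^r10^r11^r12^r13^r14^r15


s1=1, s2=1, s3=0, s4=0

Syndrome = 3 (error at position 3)


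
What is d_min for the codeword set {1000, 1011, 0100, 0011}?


Comparing all pairs, minimum distance: 1
Can detect 0 errors, correct 0 errors

1


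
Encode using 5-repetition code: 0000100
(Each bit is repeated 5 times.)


Each bit -> 5 copies

00000000000000000000111110000000000


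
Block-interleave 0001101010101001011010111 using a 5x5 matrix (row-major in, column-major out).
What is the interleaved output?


Matrix:
  00011
  01010
  10100
  10110
  10111
Read columns: 0011101000001111101110001

0011101000001111101110001


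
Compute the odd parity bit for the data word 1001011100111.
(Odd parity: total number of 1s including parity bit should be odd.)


Number of 1s in data: 8
Parity bit: 1

1


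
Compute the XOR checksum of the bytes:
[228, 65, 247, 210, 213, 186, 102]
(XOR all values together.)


XOR chain: 228 ^ 65 ^ 247 ^ 210 ^ 213 ^ 186 ^ 102 = 137

137


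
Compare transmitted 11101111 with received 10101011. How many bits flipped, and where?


XOR: 01000100

2 error(s) at position(s): 1, 5


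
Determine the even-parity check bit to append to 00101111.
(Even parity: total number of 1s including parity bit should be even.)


Number of 1s in data: 5
Parity bit: 1

1


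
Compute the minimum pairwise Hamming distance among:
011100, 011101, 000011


Comparing all pairs, minimum distance: 1
Can detect 0 errors, correct 0 errors

1


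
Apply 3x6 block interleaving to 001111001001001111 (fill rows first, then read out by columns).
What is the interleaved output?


Matrix:
  001111
  001001
  001111
Read columns: 000000111101101111

000000111101101111


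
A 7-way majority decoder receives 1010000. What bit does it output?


Ones: 2 out of 7
Threshold: 4

0 (2/7 voted 1)


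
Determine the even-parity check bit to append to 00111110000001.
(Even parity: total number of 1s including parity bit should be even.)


Number of 1s in data: 6
Parity bit: 0

0


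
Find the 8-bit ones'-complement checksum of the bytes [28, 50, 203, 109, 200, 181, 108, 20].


Sum = 899 mod 256 = 131
Complement = 124

124


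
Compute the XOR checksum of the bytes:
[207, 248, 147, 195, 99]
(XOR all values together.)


XOR chain: 207 ^ 248 ^ 147 ^ 195 ^ 99 = 4

4


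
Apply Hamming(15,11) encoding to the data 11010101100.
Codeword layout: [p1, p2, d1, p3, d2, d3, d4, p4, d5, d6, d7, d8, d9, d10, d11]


Parity bits: p1=0, p2=1, p3=0, p4=1

011010110101100


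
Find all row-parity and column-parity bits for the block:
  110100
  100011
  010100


Row parities: 110
Column parities: 000011

Row P: 110, Col P: 000011, Corner: 0


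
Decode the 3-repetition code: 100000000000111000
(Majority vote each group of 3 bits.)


Groups: 100, 000, 000, 000, 111, 000
Majority votes: 000010

000010


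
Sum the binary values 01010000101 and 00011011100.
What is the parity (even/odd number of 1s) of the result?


01010000101 = 645
00011011100 = 220
Sum = 865 = 1101100001
1s count = 5

odd parity (5 ones in 1101100001)


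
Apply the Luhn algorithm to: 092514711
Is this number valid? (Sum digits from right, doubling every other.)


Luhn sum = 31
31 mod 10 = 1

Invalid (Luhn sum mod 10 = 1)


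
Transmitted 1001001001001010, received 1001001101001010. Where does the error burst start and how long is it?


XOR: 0000000100000000

Burst at position 7, length 1


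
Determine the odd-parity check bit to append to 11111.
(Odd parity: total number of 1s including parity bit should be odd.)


Number of 1s in data: 5
Parity bit: 0

0


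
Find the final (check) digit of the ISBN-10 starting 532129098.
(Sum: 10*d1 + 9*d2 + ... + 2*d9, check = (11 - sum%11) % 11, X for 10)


Weighted sum: 200
200 mod 11 = 2

Check digit: 9


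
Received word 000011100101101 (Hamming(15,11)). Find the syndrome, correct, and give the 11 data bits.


Syndrome = 0: no error detected

Data: 01110101101 (no errors)


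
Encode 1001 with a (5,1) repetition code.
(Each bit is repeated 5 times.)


Each bit -> 5 copies

11111000000000011111


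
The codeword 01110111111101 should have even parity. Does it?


Number of 1s: 11

No, parity error (11 ones)


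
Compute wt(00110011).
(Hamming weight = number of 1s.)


Counting 1s in 00110011

4


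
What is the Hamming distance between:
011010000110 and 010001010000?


XOR: 001011010110
Count of 1s: 6

6


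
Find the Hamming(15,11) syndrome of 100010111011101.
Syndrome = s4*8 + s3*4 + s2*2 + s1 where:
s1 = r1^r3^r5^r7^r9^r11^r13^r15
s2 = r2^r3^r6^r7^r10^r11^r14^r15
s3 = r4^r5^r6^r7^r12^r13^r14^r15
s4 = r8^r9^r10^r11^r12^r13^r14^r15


s1=1, s2=1, s3=1, s4=0

Syndrome = 7 (error at position 7)


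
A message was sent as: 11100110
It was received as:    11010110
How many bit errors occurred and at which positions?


XOR: 00110000

2 error(s) at position(s): 2, 3


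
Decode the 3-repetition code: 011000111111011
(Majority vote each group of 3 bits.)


Groups: 011, 000, 111, 111, 011
Majority votes: 10111

10111


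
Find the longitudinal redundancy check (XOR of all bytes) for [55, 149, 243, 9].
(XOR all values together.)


XOR chain: 55 ^ 149 ^ 243 ^ 9 = 88

88


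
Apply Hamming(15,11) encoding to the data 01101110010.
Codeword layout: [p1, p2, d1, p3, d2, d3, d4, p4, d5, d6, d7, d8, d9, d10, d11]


Parity bits: p1=1, p2=0, p3=1, p4=0

100111001110010


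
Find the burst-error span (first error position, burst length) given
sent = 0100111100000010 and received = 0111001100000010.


XOR: 0011110000000000

Burst at position 2, length 4


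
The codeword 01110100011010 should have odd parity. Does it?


Number of 1s: 7

Yes, parity is correct (7 ones)


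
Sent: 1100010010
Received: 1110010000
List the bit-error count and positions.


XOR: 0010000010

2 error(s) at position(s): 2, 8


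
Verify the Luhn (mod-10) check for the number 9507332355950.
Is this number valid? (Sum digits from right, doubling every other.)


Luhn sum = 48
48 mod 10 = 8

Invalid (Luhn sum mod 10 = 8)


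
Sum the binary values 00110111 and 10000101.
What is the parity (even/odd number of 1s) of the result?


00110111 = 55
10000101 = 133
Sum = 188 = 10111100
1s count = 5

odd parity (5 ones in 10111100)


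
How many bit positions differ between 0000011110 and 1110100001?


XOR: 1110111111
Count of 1s: 9

9


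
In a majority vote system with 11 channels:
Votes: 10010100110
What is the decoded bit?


Ones: 5 out of 11
Threshold: 6

0 (5/11 voted 1)


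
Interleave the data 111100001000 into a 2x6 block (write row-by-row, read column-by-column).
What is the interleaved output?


Matrix:
  111100
  001000
Read columns: 101011100000

101011100000


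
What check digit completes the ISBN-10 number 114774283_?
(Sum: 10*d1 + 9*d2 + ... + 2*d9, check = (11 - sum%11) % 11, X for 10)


Weighted sum: 200
200 mod 11 = 2

Check digit: 9


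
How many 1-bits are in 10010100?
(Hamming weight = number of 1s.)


Counting 1s in 10010100

3


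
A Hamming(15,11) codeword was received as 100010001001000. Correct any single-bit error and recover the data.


Syndrome = 1: error at position 1

Data: 01001001000 (corrected bit 1)


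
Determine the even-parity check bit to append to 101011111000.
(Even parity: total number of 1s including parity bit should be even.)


Number of 1s in data: 7
Parity bit: 1

1


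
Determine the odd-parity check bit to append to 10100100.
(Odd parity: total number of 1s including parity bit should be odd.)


Number of 1s in data: 3
Parity bit: 0

0


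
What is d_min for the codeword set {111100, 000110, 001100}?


Comparing all pairs, minimum distance: 2
Can detect 1 errors, correct 0 errors

2


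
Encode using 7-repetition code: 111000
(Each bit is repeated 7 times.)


Each bit -> 7 copies

111111111111111111111000000000000000000000


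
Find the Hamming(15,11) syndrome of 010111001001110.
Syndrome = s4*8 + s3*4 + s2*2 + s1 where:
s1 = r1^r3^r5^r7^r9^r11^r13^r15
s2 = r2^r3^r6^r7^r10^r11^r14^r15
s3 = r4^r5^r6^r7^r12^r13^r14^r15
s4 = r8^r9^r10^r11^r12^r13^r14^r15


s1=1, s2=1, s3=0, s4=0

Syndrome = 3 (error at position 3)


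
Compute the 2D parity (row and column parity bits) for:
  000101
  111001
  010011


Row parities: 001
Column parities: 101111

Row P: 001, Col P: 101111, Corner: 1


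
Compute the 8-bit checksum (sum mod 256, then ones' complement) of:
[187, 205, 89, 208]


Sum = 689 mod 256 = 177
Complement = 78

78


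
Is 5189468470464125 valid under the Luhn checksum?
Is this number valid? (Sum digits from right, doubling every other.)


Luhn sum = 80
80 mod 10 = 0

Valid (Luhn sum mod 10 = 0)


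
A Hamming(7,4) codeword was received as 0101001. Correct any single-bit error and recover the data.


Syndrome = 1: error at position 1

Data: 0001 (corrected bit 1)
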